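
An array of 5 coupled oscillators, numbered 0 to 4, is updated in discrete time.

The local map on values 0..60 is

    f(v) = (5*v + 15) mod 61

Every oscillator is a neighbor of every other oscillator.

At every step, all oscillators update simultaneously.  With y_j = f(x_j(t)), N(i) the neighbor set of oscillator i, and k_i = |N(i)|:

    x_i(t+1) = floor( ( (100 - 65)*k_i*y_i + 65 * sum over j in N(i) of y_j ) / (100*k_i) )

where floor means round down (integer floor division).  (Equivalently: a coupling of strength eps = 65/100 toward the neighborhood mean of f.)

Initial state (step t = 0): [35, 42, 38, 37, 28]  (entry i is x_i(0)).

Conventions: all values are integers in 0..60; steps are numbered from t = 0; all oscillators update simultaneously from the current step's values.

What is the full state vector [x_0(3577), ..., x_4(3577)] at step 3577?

Simulating step by step:
t=0: [35, 42, 38, 37, 28]
t=1: [20, 27, 23, 22, 25]
t=2: [28, 23, 19, 18, 21]
t=3: [37, 32, 40, 39, 42]
t=4: [30, 37, 33, 32, 35]
t=5: [36, 32, 39, 38, 30]
t=6: [27, 35, 30, 29, 33]
t=7: [33, 29, 36, 35, 39]
t=8: [33, 30, 25, 24, 28]
t=9: [37, 34, 30, 29, 33]
t=10: [28, 26, 33, 32, 36]
t=11: [35, 33, 39, 39, 31]
t=12: [28, 38, 32, 32, 36]
t=13: [34, 32, 38, 38, 30]
t=14: [23, 33, 27, 27, 31]
t=15: [29, 38, 32, 32, 36]
t=16: [36, 33, 38, 38, 31]
t=17: [28, 37, 30, 30, 35]
t=18: [29, 26, 31, 31, 24]
t=19: [34, 31, 36, 36, 30]
t=20: [19, 28, 21, 21, 27]
t=21: [46, 43, 48, 48, 42]
t=22: [18, 27, 20, 20, 26]
t=23: [41, 38, 43, 43, 37]
t=24: [34, 31, 36, 36, 30]

Answer: [18, 27, 20, 20, 26]
Key observation: The state at step 19, [34, 31, 36, 36, 30], reappears at step 24: the system is in a cycle of period 5 from step 19 on.  Therefore the state at step 3577 equals the state at step 19 + ((3577 - 19) mod 5) = 22, which is [18, 27, 20, 20, 26].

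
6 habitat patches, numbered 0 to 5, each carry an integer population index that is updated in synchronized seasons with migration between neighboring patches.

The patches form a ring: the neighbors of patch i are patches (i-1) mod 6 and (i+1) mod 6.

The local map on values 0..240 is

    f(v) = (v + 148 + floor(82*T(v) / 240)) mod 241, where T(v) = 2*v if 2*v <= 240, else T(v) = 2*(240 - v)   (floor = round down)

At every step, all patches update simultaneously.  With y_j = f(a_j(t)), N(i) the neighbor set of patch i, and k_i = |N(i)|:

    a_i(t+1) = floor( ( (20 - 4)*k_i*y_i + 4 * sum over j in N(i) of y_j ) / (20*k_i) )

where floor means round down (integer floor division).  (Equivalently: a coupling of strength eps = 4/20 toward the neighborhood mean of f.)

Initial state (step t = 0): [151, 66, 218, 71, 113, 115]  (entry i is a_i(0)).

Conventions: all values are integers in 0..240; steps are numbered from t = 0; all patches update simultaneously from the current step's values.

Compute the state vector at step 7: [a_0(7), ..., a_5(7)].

Simulating step by step:
t=0: [151, 66, 218, 71, 113, 115]
t=1: [106, 40, 116, 44, 90, 101]
t=2: [97, 190, 125, 193, 76, 75]
t=3: [72, 122, 114, 120, 43, 36]
t=4: [54, 99, 100, 119, 207, 191]
t=5: [210, 89, 78, 106, 132, 142]
t=6: [126, 62, 44, 83, 109, 116]
t=7: [99, 42, 183, 68, 86, 101]

Answer: [99, 42, 183, 68, 86, 101]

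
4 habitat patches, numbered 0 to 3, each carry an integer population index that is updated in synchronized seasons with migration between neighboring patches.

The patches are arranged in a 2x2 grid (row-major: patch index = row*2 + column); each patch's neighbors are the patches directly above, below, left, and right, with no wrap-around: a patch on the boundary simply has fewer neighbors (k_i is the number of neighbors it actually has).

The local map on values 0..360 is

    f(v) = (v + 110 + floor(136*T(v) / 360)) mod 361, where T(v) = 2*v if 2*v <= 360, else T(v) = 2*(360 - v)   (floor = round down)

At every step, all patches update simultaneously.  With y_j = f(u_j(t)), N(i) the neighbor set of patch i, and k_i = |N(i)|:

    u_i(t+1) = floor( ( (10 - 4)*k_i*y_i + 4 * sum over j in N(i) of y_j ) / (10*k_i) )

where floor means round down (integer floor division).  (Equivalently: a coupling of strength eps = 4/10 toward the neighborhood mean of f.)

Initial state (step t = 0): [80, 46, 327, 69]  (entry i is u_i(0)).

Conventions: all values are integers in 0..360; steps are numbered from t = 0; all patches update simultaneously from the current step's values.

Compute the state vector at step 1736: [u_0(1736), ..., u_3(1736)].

Answer: [82, 82, 82, 82]
Key observation: The state at step 10, [82, 82, 82, 82], reappears at step 12: the system is in a cycle of period 2 from step 10 on.  Therefore the state at step 1736 equals the state at step 10 + ((1736 - 10) mod 2) = 10, which is [82, 82, 82, 82].

Derivation:
t=0: [80, 46, 327, 69]
t=1: [208, 210, 156, 196]
t=2: [61, 71, 41, 59]
t=3: [213, 226, 194, 210]
t=4: [72, 74, 69, 72]
t=5: [235, 237, 233, 235]
t=6: [77, 78, 77, 77]
t=7: [245, 245, 245, 245]
t=8: [80, 80, 80, 80]
t=9: [250, 250, 250, 250]
t=10: [82, 82, 82, 82]
t=11: [253, 253, 253, 253]
t=12: [82, 82, 82, 82]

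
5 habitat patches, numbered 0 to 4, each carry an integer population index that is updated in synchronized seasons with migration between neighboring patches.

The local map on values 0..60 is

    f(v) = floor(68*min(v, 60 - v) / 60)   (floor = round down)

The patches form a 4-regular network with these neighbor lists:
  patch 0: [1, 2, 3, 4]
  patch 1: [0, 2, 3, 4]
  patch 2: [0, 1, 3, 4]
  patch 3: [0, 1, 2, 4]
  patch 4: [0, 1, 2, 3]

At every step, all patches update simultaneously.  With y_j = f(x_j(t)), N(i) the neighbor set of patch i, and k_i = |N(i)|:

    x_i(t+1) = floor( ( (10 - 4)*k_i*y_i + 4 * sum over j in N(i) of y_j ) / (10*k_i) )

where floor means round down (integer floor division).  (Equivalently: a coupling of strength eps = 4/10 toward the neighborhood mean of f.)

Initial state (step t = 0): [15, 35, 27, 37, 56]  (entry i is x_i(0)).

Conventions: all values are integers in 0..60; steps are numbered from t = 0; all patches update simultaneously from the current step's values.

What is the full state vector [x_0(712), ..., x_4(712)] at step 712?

Answer: [32, 32, 32, 32, 32]
Key observation: The state at step 10, [32, 32, 32, 32, 32], reappears at step 12: the system is in a cycle of period 2 from step 10 on.  Therefore the state at step 712 equals the state at step 10 + ((712 - 10) mod 2) = 10, which is [32, 32, 32, 32, 32].

Derivation:
t=0: [15, 35, 27, 37, 56]
t=1: [19, 24, 25, 23, 12]
t=2: [22, 25, 25, 24, 18]
t=3: [24, 26, 26, 26, 22]
t=4: [27, 28, 28, 28, 25]
t=5: [30, 30, 30, 30, 29]
t=6: [33, 33, 33, 33, 32]
t=7: [30, 30, 30, 30, 30]
t=8: [34, 34, 34, 34, 34]
t=9: [29, 29, 29, 29, 29]
t=10: [32, 32, 32, 32, 32]
t=11: [31, 31, 31, 31, 31]
t=12: [32, 32, 32, 32, 32]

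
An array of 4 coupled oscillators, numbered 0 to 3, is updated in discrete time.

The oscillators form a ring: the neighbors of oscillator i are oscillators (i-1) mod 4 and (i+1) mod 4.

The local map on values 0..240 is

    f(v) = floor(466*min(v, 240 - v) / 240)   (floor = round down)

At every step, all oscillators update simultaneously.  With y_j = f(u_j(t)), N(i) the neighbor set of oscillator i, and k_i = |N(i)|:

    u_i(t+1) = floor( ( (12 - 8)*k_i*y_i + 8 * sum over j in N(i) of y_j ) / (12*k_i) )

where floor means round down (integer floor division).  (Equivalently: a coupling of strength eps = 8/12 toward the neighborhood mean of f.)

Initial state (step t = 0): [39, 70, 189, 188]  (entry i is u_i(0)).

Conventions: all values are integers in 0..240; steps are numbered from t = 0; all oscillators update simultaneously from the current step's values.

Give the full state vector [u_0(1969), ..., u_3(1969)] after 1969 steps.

Answer: [116, 116, 116, 116]
Key observation: The state at step 13, [108, 108, 108, 108], reappears at step 20: the system is in a cycle of period 7 from step 13 on.  Therefore the state at step 1969 equals the state at step 13 + ((1969 - 13) mod 7) = 16, which is [116, 116, 116, 116].

Derivation:
t=0: [39, 70, 189, 188]
t=1: [103, 103, 111, 91]
t=2: [191, 204, 196, 196]
t=3: [83, 83, 79, 88]
t=4: [164, 158, 161, 161]
t=5: [153, 153, 155, 151]
t=6: [169, 167, 168, 168]
t=7: [139, 139, 139, 138]
t=8: [196, 196, 196, 196]
t=9: [85, 85, 85, 85]
t=10: [165, 165, 165, 165]
t=11: [145, 145, 145, 145]
t=12: [184, 184, 184, 184]
t=13: [108, 108, 108, 108]
t=14: [209, 209, 209, 209]
t=15: [60, 60, 60, 60]
t=16: [116, 116, 116, 116]
t=17: [225, 225, 225, 225]
t=18: [29, 29, 29, 29]
t=19: [56, 56, 56, 56]
t=20: [108, 108, 108, 108]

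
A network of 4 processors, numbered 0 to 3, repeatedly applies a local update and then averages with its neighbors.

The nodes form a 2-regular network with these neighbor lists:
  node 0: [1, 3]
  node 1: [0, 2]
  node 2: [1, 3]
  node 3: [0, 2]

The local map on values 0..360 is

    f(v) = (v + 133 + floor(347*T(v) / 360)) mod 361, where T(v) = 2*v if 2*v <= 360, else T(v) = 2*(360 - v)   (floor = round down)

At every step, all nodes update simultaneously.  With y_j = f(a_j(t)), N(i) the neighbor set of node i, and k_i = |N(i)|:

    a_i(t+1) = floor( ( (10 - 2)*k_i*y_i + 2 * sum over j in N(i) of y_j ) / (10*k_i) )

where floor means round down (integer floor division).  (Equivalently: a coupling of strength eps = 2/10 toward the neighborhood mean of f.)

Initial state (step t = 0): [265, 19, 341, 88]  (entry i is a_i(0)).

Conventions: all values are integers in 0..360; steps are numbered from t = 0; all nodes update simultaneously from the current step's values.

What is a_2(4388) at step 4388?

Simulating step by step:
t=0: [265, 19, 341, 88]
t=1: [197, 187, 140, 60]
t=2: [286, 280, 204, 292]
t=3: [200, 212, 260, 203]
t=4: [278, 265, 233, 272]
t=5: [209, 221, 242, 216]
t=6: [270, 259, 245, 263]
t=7: [216, 225, 235, 222]
t=8: [263, 256, 249, 259]
t=9: [222, 227, 232, 225]
t=10: [259, 255, 251, 256]
t=11: [225, 229, 232, 228]
t=12: [256, 253, 250, 253]
t=13: [228, 231, 233, 231]
t=14: [253, 251, 249, 251]
t=15: [231, 232, 233, 232]
t=16: [250, 250, 249, 250]
t=17: [234, 234, 234, 234]
t=18: [248, 248, 248, 248]
t=19: [235, 235, 235, 235]
t=20: [247, 247, 247, 247]
t=21: [236, 236, 236, 236]
t=22: [247, 247, 247, 247]

Answer: a_2(4388) = 247
Key observation: The state at step 20, [247, 247, 247, 247], reappears at step 22: the system is in a cycle of period 2 from step 20 on.  Therefore the state at step 4388 equals the state at step 20 + ((4388 - 20) mod 2) = 20, which is [247, 247, 247, 247].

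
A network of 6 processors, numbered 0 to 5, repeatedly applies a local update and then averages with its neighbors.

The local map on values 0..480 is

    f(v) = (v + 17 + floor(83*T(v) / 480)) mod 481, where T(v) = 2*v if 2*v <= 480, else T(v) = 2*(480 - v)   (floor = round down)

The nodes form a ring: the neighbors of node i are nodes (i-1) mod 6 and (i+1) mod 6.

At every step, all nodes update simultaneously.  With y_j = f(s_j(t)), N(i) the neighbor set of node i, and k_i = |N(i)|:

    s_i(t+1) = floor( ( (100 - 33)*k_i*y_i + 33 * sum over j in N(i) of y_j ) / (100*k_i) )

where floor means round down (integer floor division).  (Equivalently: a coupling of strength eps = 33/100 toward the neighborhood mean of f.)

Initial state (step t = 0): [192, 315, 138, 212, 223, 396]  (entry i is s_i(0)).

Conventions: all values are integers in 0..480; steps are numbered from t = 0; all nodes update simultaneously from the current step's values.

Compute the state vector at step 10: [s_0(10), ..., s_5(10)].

Answer: [201, 192, 184, 186, 195, 202]

Derivation:
t=0: [192, 315, 138, 212, 223, 396]
t=1: [321, 339, 249, 287, 335, 393]
t=2: [401, 392, 358, 371, 402, 425]
t=3: [446, 436, 421, 426, 444, 455]
t=4: [474, 467, 460, 462, 472, 477]
t=5: [11, 7, 3, 4, 9, 13]
t=6: [30, 26, 21, 22, 28, 32]
t=7: [56, 51, 46, 47, 53, 58]
t=8: [91, 85, 79, 80, 87, 93]
t=9: [138, 131, 124, 125, 133, 140]
t=10: [201, 192, 184, 186, 195, 202]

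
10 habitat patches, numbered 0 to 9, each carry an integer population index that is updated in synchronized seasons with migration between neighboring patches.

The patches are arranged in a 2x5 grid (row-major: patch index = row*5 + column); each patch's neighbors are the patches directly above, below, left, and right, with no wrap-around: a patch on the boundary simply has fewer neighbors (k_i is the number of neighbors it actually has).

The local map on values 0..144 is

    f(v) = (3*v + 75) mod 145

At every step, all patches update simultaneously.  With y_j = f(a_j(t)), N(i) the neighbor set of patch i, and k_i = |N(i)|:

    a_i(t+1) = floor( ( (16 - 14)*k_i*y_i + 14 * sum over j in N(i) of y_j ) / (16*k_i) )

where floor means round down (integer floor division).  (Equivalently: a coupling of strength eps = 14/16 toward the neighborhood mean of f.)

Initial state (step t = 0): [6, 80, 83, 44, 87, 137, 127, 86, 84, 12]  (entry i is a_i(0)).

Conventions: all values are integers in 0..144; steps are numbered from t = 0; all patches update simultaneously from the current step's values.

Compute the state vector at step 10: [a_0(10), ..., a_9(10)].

Answer: [63, 60, 43, 55, 47, 86, 70, 86, 59, 67]

Derivation:
t=0: [6, 80, 83, 44, 87, 137, 127, 86, 84, 12]
t=1: [44, 46, 42, 41, 81, 56, 37, 32, 67, 50]
t=2: [80, 54, 49, 69, 61, 57, 61, 69, 62, 79]
t=3: [87, 74, 116, 106, 83, 73, 110, 106, 100, 102]
t=4: [10, 86, 78, 86, 89, 70, 47, 110, 97, 63]
t=5: [93, 62, 61, 48, 77, 94, 95, 62, 90, 70]
t=6: [88, 86, 103, 62, 95, 67, 95, 83, 103, 48]
t=7: [82, 67, 68, 89, 91, 68, 69, 79, 77, 81]
t=8: [119, 104, 76, 67, 42, 90, 100, 86, 31, 35]
t=9: [84, 82, 80, 43, 79, 106, 67, 40, 63, 38]
t=10: [63, 60, 43, 55, 47, 86, 70, 86, 59, 67]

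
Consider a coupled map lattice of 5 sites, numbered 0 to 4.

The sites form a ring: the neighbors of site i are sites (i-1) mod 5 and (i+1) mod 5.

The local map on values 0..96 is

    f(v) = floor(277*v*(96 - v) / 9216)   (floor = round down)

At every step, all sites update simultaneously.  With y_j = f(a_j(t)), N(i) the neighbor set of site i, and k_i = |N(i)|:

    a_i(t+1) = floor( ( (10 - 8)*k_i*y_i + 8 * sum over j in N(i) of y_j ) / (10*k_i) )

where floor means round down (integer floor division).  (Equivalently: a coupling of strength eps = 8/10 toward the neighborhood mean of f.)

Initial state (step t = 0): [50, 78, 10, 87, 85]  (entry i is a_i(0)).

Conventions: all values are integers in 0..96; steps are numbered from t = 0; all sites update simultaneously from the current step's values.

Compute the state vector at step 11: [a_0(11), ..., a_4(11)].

Answer: [62, 62, 62, 62, 62]

Derivation:
t=0: [50, 78, 10, 87, 85]
t=1: [41, 46, 31, 25, 42]
t=2: [68, 64, 60, 61, 61]
t=3: [61, 60, 62, 64, 61]
t=4: [64, 63, 62, 63, 62]
t=5: [62, 62, 62, 62, 61]
t=6: [63, 63, 63, 63, 63]
t=7: [62, 62, 62, 62, 62]
t=8: [63, 63, 63, 63, 63]
t=9: [62, 62, 62, 62, 62]
t=10: [63, 63, 63, 63, 63]
t=11: [62, 62, 62, 62, 62]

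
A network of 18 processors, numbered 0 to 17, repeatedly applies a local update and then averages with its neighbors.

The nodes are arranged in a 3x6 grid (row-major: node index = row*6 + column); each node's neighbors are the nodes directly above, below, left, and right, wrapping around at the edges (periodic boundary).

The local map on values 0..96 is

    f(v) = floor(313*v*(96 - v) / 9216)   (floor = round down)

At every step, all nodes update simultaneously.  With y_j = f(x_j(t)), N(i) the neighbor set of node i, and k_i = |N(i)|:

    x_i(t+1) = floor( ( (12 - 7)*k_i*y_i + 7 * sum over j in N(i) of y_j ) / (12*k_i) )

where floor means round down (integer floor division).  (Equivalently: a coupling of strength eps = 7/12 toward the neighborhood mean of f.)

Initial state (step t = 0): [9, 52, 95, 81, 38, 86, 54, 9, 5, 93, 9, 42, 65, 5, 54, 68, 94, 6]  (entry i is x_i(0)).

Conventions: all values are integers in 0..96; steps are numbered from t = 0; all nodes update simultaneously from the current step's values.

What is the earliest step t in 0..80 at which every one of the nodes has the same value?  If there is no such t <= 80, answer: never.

Simulating step by step:
t=0: [9, 52, 95, 81, 38, 86, 54, 9, 5, 93, 9, 42, 65, 5, 54, 68, 94, 6]  (not all equal)
t=1: [47, 42, 31, 38, 45, 40, 60, 37, 23, 25, 35, 53, 48, 42, 46, 46, 29, 33]  (not all equal)
t=2: [76, 75, 70, 72, 73, 75, 75, 72, 64, 65, 70, 74, 75, 76, 73, 72, 70, 72]  (not all equal)
t=3: [52, 54, 59, 59, 57, 54, 53, 57, 64, 64, 60, 55, 53, 53, 58, 59, 59, 56]  (not all equal)
t=4: [77, 76, 73, 73, 74, 76, 76, 75, 71, 71, 73, 75, 76, 76, 73, 73, 74, 76]  (not all equal)
t=5: [50, 51, 56, 57, 55, 51, 51, 53, 58, 58, 56, 52, 50, 52, 56, 57, 55, 51]  (not all equal)
t=6: [77, 77, 75, 75, 76, 77, 77, 76, 75, 74, 75, 76, 77, 77, 75, 75, 76, 77]  (not all equal)
t=7: [49, 49, 52, 53, 51, 49, 49, 50, 53, 53, 52, 50, 49, 49, 52, 53, 51, 49]  (not all equal)
t=8: [78, 77, 77, 77, 77, 77, 78, 77, 77, 77, 77, 77, 78, 77, 77, 77, 77, 77]  (not all equal)
t=9: [47, 48, 49, 49, 49, 48, 47, 48, 49, 49, 49, 48, 47, 48, 49, 49, 49, 48]  (not all equal)
t=10: [78, 78, 78, 78, 78, 78, 78, 78, 78, 78, 78, 78, 78, 78, 78, 78, 78, 78]  (all equal)

Answer: 10
Key observation: Synchronization is absorbing here: once all nodes are equal they stay equal, and step 10 is the first all-equal step.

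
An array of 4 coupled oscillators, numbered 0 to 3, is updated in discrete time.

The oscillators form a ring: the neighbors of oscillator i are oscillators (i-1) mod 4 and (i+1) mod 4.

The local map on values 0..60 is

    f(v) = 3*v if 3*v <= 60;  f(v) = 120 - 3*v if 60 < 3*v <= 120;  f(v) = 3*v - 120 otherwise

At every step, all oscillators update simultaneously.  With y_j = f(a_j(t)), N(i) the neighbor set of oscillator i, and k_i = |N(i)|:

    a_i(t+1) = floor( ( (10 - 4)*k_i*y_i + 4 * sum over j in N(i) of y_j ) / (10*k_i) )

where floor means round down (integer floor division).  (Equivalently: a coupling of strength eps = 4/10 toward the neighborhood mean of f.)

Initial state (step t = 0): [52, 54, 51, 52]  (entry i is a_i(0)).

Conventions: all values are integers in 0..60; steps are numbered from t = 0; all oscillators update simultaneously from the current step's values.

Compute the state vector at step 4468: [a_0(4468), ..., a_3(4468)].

Answer: [30, 30, 30, 30]
Key observation: The state at step 30, [30, 30, 30, 30], reappears at step 31: the system is in a cycle of period 1 from step 30 on.  Therefore the state at step 4468 equals the state at step 30 + ((4468 - 30) mod 1) = 30, which is [30, 30, 30, 30].

Derivation:
t=0: [52, 54, 51, 52]
t=1: [37, 39, 35, 35]
t=2: [9, 6, 12, 13]
t=3: [27, 23, 33, 36]
t=4: [36, 42, 25, 19]
t=5: [19, 15, 39, 45]
t=6: [46, 39, 13, 21]
t=7: [22, 13, 35, 45]
t=8: [43, 37, 19, 22]
t=9: [18, 18, 46, 45]
t=10: [46, 46, 24, 23]
t=11: [24, 24, 42, 43]
t=12: [40, 39, 15, 16]
t=13: [10, 10, 37, 37]
t=14: [25, 25, 13, 13]
t=15: [43, 43, 40, 40]
t=16: [7, 7, 1, 1]
t=17: [17, 17, 6, 6]
t=18: [44, 44, 24, 24]
t=19: [19, 19, 40, 40]
t=20: [45, 45, 11, 11]
t=21: [18, 18, 29, 29]
t=22: [49, 49, 37, 37]
t=23: [23, 23, 12, 12]
t=24: [48, 48, 39, 39]
t=25: [19, 19, 7, 7]
t=26: [49, 49, 28, 28]
t=27: [28, 28, 34, 34]
t=28: [32, 32, 21, 21]
t=29: [30, 30, 50, 50]
t=30: [30, 30, 30, 30]
t=31: [30, 30, 30, 30]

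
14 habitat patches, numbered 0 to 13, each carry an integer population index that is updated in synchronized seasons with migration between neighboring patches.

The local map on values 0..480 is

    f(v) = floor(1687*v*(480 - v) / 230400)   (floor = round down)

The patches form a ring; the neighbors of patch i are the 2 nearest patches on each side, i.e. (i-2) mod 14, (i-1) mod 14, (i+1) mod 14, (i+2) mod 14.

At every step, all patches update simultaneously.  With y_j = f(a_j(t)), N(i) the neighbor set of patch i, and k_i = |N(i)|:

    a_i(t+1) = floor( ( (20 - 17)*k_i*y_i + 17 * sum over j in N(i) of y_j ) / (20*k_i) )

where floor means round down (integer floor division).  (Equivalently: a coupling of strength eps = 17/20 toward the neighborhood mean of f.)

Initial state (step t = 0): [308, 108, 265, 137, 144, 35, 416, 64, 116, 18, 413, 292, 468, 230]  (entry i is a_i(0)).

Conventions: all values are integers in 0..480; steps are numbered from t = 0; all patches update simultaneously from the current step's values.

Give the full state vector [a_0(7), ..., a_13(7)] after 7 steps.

Simulating step by step:
t=0: [308, 108, 265, 137, 144, 35, 416, 64, 116, 18, 413, 292, 468, 230]
t=1: [307, 377, 355, 302, 280, 247, 235, 172, 184, 244, 202, 214, 305, 301]
t=2: [354, 361, 362, 364, 392, 405, 406, 411, 408, 405, 406, 405, 400, 373]
t=3: [293, 310, 302, 280, 263, 243, 223, 217, 216, 216, 222, 238, 260, 276]
t=4: [401, 401, 401, 404, 411, 416, 418, 418, 417, 418, 418, 417, 413, 407]
t=5: [221, 226, 224, 216, 209, 201, 194, 190, 189, 190, 193, 198, 206, 214]
t=6: [417, 418, 417, 415, 413, 410, 407, 404, 403, 404, 406, 409, 412, 415]
t=7: [195, 193, 194, 198, 203, 210, 215, 220, 221, 221, 217, 211, 205, 199]

Answer: [195, 193, 194, 198, 203, 210, 215, 220, 221, 221, 217, 211, 205, 199]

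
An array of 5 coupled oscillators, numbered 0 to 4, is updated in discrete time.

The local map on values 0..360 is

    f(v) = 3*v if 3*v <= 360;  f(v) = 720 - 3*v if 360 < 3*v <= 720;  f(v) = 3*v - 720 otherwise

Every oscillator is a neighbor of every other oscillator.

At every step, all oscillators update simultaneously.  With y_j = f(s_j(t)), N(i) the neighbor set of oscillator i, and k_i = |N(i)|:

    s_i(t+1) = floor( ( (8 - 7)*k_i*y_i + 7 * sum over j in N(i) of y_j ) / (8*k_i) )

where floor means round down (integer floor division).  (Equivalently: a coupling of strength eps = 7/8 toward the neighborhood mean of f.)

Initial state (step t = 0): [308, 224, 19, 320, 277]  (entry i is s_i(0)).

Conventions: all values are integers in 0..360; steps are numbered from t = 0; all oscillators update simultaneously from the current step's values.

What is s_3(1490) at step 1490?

Simulating step by step:
t=0: [308, 224, 19, 320, 277]
t=1: [125, 139, 139, 121, 133]
t=2: [324, 327, 327, 322, 326]
t=3: [255, 255, 255, 256, 255]
t=4: [45, 45, 45, 45, 45]
t=5: [135, 135, 135, 135, 135]
t=6: [315, 315, 315, 315, 315]
t=7: [225, 225, 225, 225, 225]
t=8: [45, 45, 45, 45, 45]

Answer: s_3(1490) = 315
Key observation: The state at step 4, [45, 45, 45, 45, 45], reappears at step 8: the system is in a cycle of period 4 from step 4 on.  Therefore the state at step 1490 equals the state at step 4 + ((1490 - 4) mod 4) = 6, which is [315, 315, 315, 315, 315].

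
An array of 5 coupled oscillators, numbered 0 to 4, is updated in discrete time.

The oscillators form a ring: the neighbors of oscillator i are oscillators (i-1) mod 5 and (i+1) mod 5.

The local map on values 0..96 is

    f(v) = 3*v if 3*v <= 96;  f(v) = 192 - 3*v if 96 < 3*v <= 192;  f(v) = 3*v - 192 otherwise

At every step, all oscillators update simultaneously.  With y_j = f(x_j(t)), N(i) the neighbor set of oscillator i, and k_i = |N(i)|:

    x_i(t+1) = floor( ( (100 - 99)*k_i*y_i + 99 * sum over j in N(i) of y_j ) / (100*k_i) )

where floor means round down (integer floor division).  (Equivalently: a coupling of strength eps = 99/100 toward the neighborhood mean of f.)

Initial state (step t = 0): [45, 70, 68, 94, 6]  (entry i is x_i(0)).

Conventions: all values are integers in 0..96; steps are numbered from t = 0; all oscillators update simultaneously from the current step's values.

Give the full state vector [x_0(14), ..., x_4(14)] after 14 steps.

Answer: [61, 61, 46, 62, 46]

Derivation:
t=0: [45, 70, 68, 94, 6]
t=1: [18, 34, 53, 15, 72]
t=2: [56, 43, 67, 28, 49]
t=3: [53, 16, 72, 27, 53]
t=4: [40, 28, 64, 29, 56]
t=5: [54, 36, 84, 12, 78]
t=6: [62, 45, 60, 50, 33]
t=7: [74, 9, 49, 52, 24]
t=8: [49, 37, 31, 58, 33]
t=9: [86, 69, 49, 92, 32]
t=10: [55, 55, 49, 70, 75]
t=11: [29, 35, 22, 38, 22]
t=12: [76, 76, 82, 66, 82]
t=13: [44, 44, 21, 53, 21]
t=14: [61, 61, 46, 62, 46]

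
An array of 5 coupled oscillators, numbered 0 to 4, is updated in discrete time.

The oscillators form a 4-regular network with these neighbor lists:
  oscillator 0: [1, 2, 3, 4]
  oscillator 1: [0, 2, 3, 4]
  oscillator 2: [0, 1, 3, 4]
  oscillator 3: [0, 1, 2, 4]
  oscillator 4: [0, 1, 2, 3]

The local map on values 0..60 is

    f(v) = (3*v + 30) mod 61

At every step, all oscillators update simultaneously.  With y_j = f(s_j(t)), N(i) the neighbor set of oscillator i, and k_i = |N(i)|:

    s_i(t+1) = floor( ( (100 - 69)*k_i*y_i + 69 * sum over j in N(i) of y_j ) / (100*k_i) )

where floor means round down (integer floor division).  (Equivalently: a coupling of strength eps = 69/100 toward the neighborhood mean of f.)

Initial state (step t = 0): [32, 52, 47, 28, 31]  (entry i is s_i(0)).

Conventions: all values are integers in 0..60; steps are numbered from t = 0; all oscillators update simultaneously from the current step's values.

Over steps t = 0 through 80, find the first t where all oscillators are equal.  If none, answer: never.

Answer: 4
Key observation: Synchronization is absorbing here: once all oscillators are equal they stay equal, and step 4 is the first all-equal step.

Derivation:
t=0: [32, 52, 47, 28, 31]  (not all equal)
t=1: [19, 19, 25, 26, 19]  (not all equal)
t=2: [32, 32, 35, 35, 32]  (not all equal)
t=3: [7, 7, 8, 8, 7]  (not all equal)
t=4: [52, 52, 52, 52, 52]  (all equal)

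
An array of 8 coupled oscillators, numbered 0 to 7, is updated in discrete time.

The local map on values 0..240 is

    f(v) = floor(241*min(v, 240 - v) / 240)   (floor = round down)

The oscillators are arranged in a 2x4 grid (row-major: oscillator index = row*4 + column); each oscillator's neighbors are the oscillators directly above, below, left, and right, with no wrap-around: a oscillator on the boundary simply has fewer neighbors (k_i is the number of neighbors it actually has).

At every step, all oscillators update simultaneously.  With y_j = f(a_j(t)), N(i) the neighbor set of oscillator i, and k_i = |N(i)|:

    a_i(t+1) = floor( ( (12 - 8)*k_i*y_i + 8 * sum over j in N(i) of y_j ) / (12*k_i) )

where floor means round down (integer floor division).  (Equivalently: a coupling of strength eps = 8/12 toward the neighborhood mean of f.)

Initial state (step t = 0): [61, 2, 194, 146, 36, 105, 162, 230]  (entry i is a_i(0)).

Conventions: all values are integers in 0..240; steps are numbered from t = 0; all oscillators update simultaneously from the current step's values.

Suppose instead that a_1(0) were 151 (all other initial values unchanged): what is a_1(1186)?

Simulating step by step:
t=0: [61, 151, 194, 146, 36, 105, 162, 230]
t=1: [62, 76, 73, 50, 67, 80, 61, 60]
t=2: [68, 73, 65, 61, 69, 72, 67, 57]
t=3: [70, 69, 66, 61, 69, 70, 65, 61]
t=4: [69, 68, 65, 62, 69, 68, 65, 62]
t=5: [68, 67, 65, 63, 68, 67, 65, 63]
t=6: [67, 66, 65, 63, 67, 66, 65, 63]
t=7: [66, 66, 64, 63, 66, 66, 64, 63]
t=8: [66, 65, 64, 63, 66, 65, 64, 63]
t=9: [65, 65, 64, 63, 65, 65, 64, 63]
t=10: [65, 64, 64, 63, 65, 64, 64, 63]
t=11: [64, 64, 63, 63, 64, 64, 63, 63]
t=12: [64, 63, 63, 63, 64, 63, 63, 63]
t=13: [63, 63, 63, 63, 63, 63, 63, 63]
t=14: [63, 63, 63, 63, 63, 63, 63, 63]

Answer: a_1(1186) = 63
Key observation: The state at step 13, [63, 63, 63, 63, 63, 63, 63, 63], reappears at step 14: the system is in a cycle of period 1 from step 13 on.  Therefore the state at step 1186 equals the state at step 13 + ((1186 - 13) mod 1) = 13, which is [63, 63, 63, 63, 63, 63, 63, 63].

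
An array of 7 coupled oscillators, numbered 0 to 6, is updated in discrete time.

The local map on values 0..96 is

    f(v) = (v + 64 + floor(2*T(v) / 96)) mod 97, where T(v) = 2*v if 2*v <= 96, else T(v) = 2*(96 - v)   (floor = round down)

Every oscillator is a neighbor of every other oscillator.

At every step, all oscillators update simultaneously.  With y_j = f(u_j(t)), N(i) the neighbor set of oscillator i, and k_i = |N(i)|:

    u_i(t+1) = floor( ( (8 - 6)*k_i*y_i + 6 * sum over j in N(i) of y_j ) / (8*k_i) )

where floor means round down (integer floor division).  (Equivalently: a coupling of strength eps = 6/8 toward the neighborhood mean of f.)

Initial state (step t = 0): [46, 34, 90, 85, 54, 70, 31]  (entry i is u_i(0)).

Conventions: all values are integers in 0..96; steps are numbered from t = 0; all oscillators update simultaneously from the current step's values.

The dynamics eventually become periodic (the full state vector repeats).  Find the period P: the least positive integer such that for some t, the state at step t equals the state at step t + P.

Simulating step by step:
t=0: [46, 34, 90, 85, 54, 70, 31]
t=1: [36, 35, 42, 41, 37, 39, 47]
t=2: [7, 7, 7, 7, 7, 7, 8]
t=3: [71, 71, 71, 71, 71, 71, 71]
t=4: [39, 39, 39, 39, 39, 39, 39]
t=5: [7, 7, 7, 7, 7, 7, 7]
t=6: [71, 71, 71, 71, 71, 71, 71]

Answer: 3
Key observation: The state at step 3, [71, 71, 71, 71, 71, 71, 71], reappears at step 6 — and no state repeats earlier — so the cycle the system enters has period 3.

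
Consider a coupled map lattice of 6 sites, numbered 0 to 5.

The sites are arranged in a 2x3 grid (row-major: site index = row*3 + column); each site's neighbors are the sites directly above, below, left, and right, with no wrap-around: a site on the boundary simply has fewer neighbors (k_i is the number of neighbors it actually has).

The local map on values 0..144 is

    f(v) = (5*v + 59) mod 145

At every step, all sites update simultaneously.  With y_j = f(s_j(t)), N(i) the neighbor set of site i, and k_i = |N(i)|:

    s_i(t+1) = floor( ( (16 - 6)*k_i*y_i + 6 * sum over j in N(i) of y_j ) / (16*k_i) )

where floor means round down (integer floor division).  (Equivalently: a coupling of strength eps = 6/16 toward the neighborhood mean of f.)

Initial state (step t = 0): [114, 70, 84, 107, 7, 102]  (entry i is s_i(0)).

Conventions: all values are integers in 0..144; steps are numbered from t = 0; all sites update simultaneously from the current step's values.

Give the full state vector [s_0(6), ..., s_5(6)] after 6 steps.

Answer: [89, 90, 56, 56, 87, 41]

Derivation:
t=0: [114, 70, 84, 107, 7, 102]
t=1: [55, 97, 74, 35, 92, 109]
t=2: [64, 101, 111, 79, 80, 56]
t=3: [83, 99, 54, 33, 39, 41]
t=4: [61, 97, 69, 77, 107, 102]
t=5: [68, 93, 116, 22, 40, 107]
t=6: [89, 90, 56, 56, 87, 41]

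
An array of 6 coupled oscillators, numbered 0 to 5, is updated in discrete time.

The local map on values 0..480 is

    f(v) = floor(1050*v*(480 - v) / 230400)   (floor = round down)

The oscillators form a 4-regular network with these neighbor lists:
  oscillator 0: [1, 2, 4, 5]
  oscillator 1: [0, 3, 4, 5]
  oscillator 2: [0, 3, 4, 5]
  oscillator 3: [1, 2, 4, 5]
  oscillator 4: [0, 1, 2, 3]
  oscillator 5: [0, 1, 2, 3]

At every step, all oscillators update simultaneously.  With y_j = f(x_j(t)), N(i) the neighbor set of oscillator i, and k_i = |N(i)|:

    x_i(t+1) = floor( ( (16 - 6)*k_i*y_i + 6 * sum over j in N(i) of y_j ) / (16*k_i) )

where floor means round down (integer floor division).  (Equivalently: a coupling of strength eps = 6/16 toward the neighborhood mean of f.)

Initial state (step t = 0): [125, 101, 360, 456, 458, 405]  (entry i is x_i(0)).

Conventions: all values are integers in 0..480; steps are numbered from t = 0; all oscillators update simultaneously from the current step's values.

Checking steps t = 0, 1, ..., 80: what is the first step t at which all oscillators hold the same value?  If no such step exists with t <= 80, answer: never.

Simulating step by step:
t=0: [125, 101, 360, 456, 458, 405]  (not all equal)
t=1: [178, 149, 163, 82, 86, 144]  (not all equal)
t=2: [230, 211, 218, 170, 176, 217]  (not all equal)
t=3: [259, 255, 256, 245, 247, 258]  (not all equal)
t=4: [260, 261, 261, 261, 261, 261]  (not all equal)
t=5: [260, 260, 260, 260, 260, 260]  (all equal)

Answer: 5
Key observation: Synchronization is absorbing here: once all oscillators are equal they stay equal, and step 5 is the first all-equal step.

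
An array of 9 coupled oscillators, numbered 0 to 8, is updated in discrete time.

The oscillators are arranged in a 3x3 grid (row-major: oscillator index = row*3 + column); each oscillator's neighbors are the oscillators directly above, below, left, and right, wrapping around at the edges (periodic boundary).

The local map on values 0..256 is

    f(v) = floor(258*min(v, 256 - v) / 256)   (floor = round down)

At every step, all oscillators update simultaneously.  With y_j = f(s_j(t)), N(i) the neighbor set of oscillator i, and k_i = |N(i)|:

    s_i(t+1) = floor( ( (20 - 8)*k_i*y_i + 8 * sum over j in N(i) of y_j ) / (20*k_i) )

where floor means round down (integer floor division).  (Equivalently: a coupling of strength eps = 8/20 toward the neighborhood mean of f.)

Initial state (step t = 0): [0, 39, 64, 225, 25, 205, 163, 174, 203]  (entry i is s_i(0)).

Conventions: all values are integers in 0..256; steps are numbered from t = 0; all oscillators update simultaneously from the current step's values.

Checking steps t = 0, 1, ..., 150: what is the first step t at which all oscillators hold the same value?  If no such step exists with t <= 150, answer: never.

Simulating step by step:
t=0: [0, 39, 64, 225, 25, 205, 163, 174, 203]  (not all equal)
t=1: [22, 40, 52, 35, 35, 47, 72, 70, 60]  (not all equal)
t=2: [33, 41, 48, 38, 40, 46, 61, 62, 60]  (not all equal)
t=3: [38, 42, 46, 40, 42, 46, 55, 57, 57]  (not all equal)
t=4: [41, 43, 45, 42, 43, 46, 52, 53, 54]  (not all equal)
t=5: [42, 44, 45, 43, 44, 46, 50, 51, 52]  (not all equal)
t=6: [43, 44, 45, 44, 44, 46, 48, 49, 50]  (not all equal)
t=7: [43, 44, 45, 44, 44, 45, 47, 48, 48]  (not all equal)
t=8: [43, 44, 45, 44, 44, 45, 46, 47, 47]  (not all equal)
t=9: [43, 44, 44, 44, 44, 45, 45, 46, 46]  (not all equal)
t=10: [43, 44, 44, 44, 44, 44, 44, 45, 45]  (not all equal)
t=11: [43, 44, 44, 43, 44, 44, 44, 44, 44]  (not all equal)
t=12: [43, 43, 43, 43, 43, 43, 43, 44, 44]  (not all equal)
t=13: [43, 43, 43, 43, 43, 43, 43, 43, 43]  (all equal)

Answer: 13
Key observation: Synchronization is absorbing here: once all oscillators are equal they stay equal, and step 13 is the first all-equal step.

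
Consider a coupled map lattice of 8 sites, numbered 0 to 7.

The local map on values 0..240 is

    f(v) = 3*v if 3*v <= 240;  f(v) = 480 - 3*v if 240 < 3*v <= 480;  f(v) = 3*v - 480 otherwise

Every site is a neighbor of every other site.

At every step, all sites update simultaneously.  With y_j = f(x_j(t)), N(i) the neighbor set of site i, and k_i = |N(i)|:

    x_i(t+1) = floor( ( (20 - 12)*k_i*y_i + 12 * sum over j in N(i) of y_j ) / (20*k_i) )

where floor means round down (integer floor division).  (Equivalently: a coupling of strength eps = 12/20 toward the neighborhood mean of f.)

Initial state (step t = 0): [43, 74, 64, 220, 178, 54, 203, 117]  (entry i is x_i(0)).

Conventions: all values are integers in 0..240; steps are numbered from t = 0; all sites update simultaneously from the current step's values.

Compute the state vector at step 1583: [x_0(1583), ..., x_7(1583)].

Answer: [60, 60, 62, 61, 60, 60, 60, 60]
Key observation: The state at step 37, [60, 60, 62, 61, 60, 60, 60, 60], reappears at step 39: the system is in a cycle of period 2 from step 37 on.  Therefore the state at step 1583 equals the state at step 37 + ((1583 - 37) mod 2) = 37, which is [60, 60, 62, 61, 60, 60, 60, 60].

Derivation:
t=0: [43, 74, 64, 220, 178, 54, 203, 117]
t=1: [143, 172, 162, 159, 119, 153, 143, 143]
t=2: [45, 40, 31, 30, 67, 35, 45, 45]
t=3: [129, 124, 116, 115, 150, 119, 129, 129]
t=4: [98, 103, 110, 111, 78, 107, 98, 98]
t=5: [180, 175, 168, 167, 195, 171, 180, 180]
t=6: [53, 49, 42, 41, 67, 45, 53, 53]
t=7: [153, 149, 143, 142, 166, 146, 153, 153]
t=8: [28, 32, 38, 39, 28, 35, 28, 28]
t=9: [92, 96, 101, 102, 92, 98, 92, 92]
t=10: [196, 192, 188, 187, 196, 190, 196, 196]
t=11: [101, 97, 93, 92, 101, 95, 101, 101]
t=12: [183, 187, 191, 192, 183, 189, 183, 183]
t=13: [75, 79, 83, 84, 75, 81, 75, 75]
t=14: [227, 231, 229, 228, 227, 231, 227, 227]
t=15: [203, 207, 205, 204, 203, 207, 203, 203]
t=16: [131, 135, 133, 132, 131, 135, 131, 131]
t=17: [84, 80, 82, 83, 84, 80, 84, 84]
t=18: [230, 234, 232, 231, 230, 234, 230, 230]
t=19: [212, 216, 214, 213, 212, 216, 212, 212]
t=20: [158, 162, 160, 159, 158, 162, 158, 158]
t=21: [5, 5, 3, 4, 5, 5, 5, 5]
t=22: [14, 14, 12, 13, 14, 14, 14, 14]
t=23: [41, 41, 39, 40, 41, 41, 41, 41]
t=24: [122, 122, 120, 121, 122, 122, 122, 122]
t=25: [114, 114, 116, 115, 114, 114, 114, 114]
t=26: [137, 137, 135, 136, 137, 137, 137, 137]
t=27: [69, 69, 71, 70, 69, 69, 69, 69]
t=28: [207, 207, 209, 208, 207, 207, 207, 207]
t=29: [141, 141, 143, 142, 141, 141, 141, 141]
t=30: [56, 56, 54, 55, 56, 56, 56, 56]
t=31: [167, 167, 165, 166, 167, 167, 167, 167]
t=32: [20, 20, 18, 19, 20, 20, 20, 20]
t=33: [59, 59, 57, 58, 59, 59, 59, 59]
t=34: [176, 176, 174, 175, 176, 176, 176, 176]
t=35: [47, 47, 45, 46, 47, 47, 47, 47]
t=36: [140, 140, 138, 139, 140, 140, 140, 140]
t=37: [60, 60, 62, 61, 60, 60, 60, 60]
t=38: [180, 180, 182, 181, 180, 180, 180, 180]
t=39: [60, 60, 62, 61, 60, 60, 60, 60]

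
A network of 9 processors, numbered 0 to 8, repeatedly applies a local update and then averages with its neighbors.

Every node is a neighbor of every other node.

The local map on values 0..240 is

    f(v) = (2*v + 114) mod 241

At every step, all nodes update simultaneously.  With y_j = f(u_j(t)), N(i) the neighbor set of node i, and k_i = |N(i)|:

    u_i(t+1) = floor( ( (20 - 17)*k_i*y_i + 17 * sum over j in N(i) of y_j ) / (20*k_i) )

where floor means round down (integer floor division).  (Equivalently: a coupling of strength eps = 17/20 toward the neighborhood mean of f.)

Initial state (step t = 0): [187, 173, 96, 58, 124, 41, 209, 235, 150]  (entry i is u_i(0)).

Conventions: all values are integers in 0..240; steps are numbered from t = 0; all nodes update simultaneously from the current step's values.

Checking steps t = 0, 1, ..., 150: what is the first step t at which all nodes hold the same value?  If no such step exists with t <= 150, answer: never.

Simulating step by step:
t=0: [187, 173, 96, 58, 124, 41, 209, 235, 150]  (not all equal)
t=1: [123, 133, 126, 133, 128, 132, 125, 127, 131]  (not all equal)
t=2: [129, 130, 130, 130, 130, 130, 130, 130, 130]  (not all equal)
t=3: [132, 132, 132, 132, 132, 132, 132, 132, 132]  (all equal)

Answer: 3
Key observation: Synchronization is absorbing here: once all nodes are equal they stay equal, and step 3 is the first all-equal step.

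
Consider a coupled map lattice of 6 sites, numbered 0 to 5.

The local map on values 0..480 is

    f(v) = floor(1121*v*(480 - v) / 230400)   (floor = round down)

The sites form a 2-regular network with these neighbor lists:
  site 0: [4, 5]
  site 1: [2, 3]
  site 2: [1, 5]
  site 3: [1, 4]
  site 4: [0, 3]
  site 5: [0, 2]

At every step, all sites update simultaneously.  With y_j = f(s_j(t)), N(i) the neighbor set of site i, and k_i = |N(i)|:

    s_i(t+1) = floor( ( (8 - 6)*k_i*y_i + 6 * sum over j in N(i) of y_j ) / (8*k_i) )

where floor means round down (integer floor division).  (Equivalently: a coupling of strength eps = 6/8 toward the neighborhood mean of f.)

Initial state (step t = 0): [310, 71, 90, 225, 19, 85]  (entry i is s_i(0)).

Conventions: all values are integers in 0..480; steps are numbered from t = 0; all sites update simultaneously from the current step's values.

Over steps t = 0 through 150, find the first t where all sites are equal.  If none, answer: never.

Simulating step by step:
t=0: [310, 71, 90, 225, 19, 85]  (not all equal)
t=1: [140, 203, 156, 138, 211, 200]  (not all equal)
t=2: [263, 246, 265, 263, 241, 246]  (not all equal)
t=3: [279, 277, 279, 279, 277, 277]  (not all equal)
t=4: [272, 272, 272, 272, 272, 272]  (all equal)

Answer: 4
Key observation: Synchronization is absorbing here: once all sites are equal they stay equal, and step 4 is the first all-equal step.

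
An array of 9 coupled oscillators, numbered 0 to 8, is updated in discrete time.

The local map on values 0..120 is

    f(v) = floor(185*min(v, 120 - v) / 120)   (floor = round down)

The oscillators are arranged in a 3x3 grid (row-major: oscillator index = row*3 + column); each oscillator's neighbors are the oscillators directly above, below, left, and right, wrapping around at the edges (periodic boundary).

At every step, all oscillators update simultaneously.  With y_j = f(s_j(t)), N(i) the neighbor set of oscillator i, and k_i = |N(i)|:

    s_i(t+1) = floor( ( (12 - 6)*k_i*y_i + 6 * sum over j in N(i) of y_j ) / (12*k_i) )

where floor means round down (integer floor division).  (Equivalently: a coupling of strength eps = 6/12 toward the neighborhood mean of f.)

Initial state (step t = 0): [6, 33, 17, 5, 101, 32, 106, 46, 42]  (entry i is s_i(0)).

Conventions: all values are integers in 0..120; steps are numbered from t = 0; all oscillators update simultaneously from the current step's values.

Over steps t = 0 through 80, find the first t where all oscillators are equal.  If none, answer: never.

Simulating step by step:
t=0: [6, 33, 17, 5, 101, 32, 106, 46, 42]  (not all equal)
t=1: [17, 41, 34, 17, 36, 40, 29, 55, 52]  (not all equal)
t=2: [36, 58, 54, 36, 56, 57, 49, 72, 70]  (not all equal)
t=3: [65, 81, 80, 65, 81, 81, 70, 77, 78]  (not all equal)
t=4: [77, 63, 64, 77, 63, 63, 75, 65, 65]  (not all equal)
t=5: [71, 83, 83, 71, 84, 83, 72, 82, 82]  (not all equal)
t=6: [70, 59, 59, 70, 58, 59, 70, 59, 59]  (not all equal)
t=7: [80, 88, 88, 80, 87, 88, 80, 88, 88]  (not all equal)
t=8: [58, 50, 50, 58, 51, 50, 58, 50, 50]  (not all equal)
t=9: [86, 78, 78, 86, 79, 78, 86, 78, 78]  (not all equal)
t=10: [55, 62, 62, 54, 62, 62, 55, 62, 62]  (not all equal)
t=11: [85, 88, 88, 84, 88, 88, 85, 88, 88]  (not all equal)
t=12: [52, 49, 49, 53, 49, 49, 52, 49, 49]  (not all equal)
t=13: [78, 75, 75, 79, 75, 75, 78, 75, 75]  (not all equal)
t=14: [65, 68, 68, 64, 68, 68, 65, 68, 68]  (not all equal)
t=15: [83, 80, 80, 84, 80, 80, 83, 80, 80]  (not all equal)
t=16: [57, 60, 60, 57, 60, 60, 57, 60, 60]  (not all equal)
t=17: [88, 91, 91, 88, 91, 91, 88, 91, 91]  (not all equal)
t=18: [47, 44, 44, 47, 44, 44, 47, 44, 44]  (not all equal)
t=19: [70, 67, 67, 70, 67, 67, 70, 67, 67]  (not all equal)
t=20: [78, 80, 80, 78, 80, 80, 78, 80, 80]  (not all equal)
t=21: [63, 61, 61, 63, 61, 61, 63, 61, 61]  (not all equal)
t=22: [87, 89, 89, 87, 89, 89, 87, 89, 89]  (not all equal)
t=23: [49, 47, 47, 49, 47, 47, 49, 47, 47]  (not all equal)
t=24: [74, 72, 72, 74, 72, 72, 74, 72, 72]  (not all equal)
t=25: [71, 73, 73, 71, 73, 73, 71, 73, 73]  (not all equal)
t=26: [74, 72, 72, 74, 72, 72, 74, 72, 72]  (not all equal)

Answer: never
Key observation: The state at step 24 reappears at step 26 — the system is in a cycle of period 2 from step 24 on.  No step 0..26 is synchronized, and the cycle repeats forever, so no step up to 80 (or ever) has all oscillators equal.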